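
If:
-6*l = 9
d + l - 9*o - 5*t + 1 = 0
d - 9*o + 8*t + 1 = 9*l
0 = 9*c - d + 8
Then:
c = o - 115/78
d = 9*o - 137/26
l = -3/2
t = -15/13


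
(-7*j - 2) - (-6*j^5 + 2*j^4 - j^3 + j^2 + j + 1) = 6*j^5 - 2*j^4 + j^3 - j^2 - 8*j - 3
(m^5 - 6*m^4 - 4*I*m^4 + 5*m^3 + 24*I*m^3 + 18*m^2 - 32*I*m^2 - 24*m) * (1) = m^5 - 6*m^4 - 4*I*m^4 + 5*m^3 + 24*I*m^3 + 18*m^2 - 32*I*m^2 - 24*m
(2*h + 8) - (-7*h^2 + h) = 7*h^2 + h + 8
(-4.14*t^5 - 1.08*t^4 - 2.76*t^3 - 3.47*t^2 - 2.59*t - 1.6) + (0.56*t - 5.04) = -4.14*t^5 - 1.08*t^4 - 2.76*t^3 - 3.47*t^2 - 2.03*t - 6.64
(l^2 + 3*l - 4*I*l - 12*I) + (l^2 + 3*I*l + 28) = 2*l^2 + 3*l - I*l + 28 - 12*I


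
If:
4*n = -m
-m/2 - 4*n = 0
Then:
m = 0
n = 0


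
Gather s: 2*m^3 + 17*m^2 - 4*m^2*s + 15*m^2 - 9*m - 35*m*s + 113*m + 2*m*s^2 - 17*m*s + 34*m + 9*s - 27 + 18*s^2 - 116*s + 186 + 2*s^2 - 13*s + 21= 2*m^3 + 32*m^2 + 138*m + s^2*(2*m + 20) + s*(-4*m^2 - 52*m - 120) + 180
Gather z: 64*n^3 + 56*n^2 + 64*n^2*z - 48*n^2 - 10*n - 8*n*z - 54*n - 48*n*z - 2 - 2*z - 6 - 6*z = 64*n^3 + 8*n^2 - 64*n + z*(64*n^2 - 56*n - 8) - 8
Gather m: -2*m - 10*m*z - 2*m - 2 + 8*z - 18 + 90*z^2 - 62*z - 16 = m*(-10*z - 4) + 90*z^2 - 54*z - 36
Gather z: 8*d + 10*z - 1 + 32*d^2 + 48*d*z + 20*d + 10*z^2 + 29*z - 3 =32*d^2 + 28*d + 10*z^2 + z*(48*d + 39) - 4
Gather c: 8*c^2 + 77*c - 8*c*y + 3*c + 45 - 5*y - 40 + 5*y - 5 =8*c^2 + c*(80 - 8*y)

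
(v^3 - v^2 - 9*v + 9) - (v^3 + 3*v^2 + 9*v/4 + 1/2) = -4*v^2 - 45*v/4 + 17/2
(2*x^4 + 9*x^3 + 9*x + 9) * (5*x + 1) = 10*x^5 + 47*x^4 + 9*x^3 + 45*x^2 + 54*x + 9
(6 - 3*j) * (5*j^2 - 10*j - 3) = -15*j^3 + 60*j^2 - 51*j - 18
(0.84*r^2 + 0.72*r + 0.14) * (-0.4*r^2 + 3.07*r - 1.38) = -0.336*r^4 + 2.2908*r^3 + 0.9952*r^2 - 0.5638*r - 0.1932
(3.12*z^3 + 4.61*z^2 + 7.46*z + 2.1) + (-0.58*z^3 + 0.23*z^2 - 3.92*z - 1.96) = 2.54*z^3 + 4.84*z^2 + 3.54*z + 0.14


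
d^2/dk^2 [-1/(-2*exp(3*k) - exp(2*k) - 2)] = 2*(4*(3*exp(k) + 1)^2*exp(2*k) - (9*exp(k) + 2)*(2*exp(3*k) + exp(2*k) + 2))*exp(2*k)/(2*exp(3*k) + exp(2*k) + 2)^3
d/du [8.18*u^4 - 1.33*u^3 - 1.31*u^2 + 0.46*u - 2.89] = 32.72*u^3 - 3.99*u^2 - 2.62*u + 0.46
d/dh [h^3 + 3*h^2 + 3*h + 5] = 3*h^2 + 6*h + 3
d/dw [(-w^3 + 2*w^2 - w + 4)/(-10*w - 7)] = (20*w^3 + w^2 - 28*w + 47)/(100*w^2 + 140*w + 49)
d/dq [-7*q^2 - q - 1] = -14*q - 1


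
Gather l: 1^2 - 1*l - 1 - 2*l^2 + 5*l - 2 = -2*l^2 + 4*l - 2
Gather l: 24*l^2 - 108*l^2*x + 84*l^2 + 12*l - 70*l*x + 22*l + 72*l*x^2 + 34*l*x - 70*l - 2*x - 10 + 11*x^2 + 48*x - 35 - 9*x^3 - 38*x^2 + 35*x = l^2*(108 - 108*x) + l*(72*x^2 - 36*x - 36) - 9*x^3 - 27*x^2 + 81*x - 45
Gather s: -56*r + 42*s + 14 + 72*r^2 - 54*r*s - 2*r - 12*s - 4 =72*r^2 - 58*r + s*(30 - 54*r) + 10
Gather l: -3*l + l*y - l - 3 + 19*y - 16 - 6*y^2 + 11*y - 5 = l*(y - 4) - 6*y^2 + 30*y - 24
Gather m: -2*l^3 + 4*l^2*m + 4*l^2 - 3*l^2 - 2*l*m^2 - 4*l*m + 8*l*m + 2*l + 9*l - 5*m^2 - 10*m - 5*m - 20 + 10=-2*l^3 + l^2 + 11*l + m^2*(-2*l - 5) + m*(4*l^2 + 4*l - 15) - 10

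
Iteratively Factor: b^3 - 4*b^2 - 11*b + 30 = (b - 5)*(b^2 + b - 6) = (b - 5)*(b - 2)*(b + 3)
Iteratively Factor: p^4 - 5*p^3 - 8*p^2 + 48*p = (p)*(p^3 - 5*p^2 - 8*p + 48) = p*(p - 4)*(p^2 - p - 12) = p*(p - 4)^2*(p + 3)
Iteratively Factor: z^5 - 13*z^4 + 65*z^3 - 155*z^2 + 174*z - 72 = (z - 1)*(z^4 - 12*z^3 + 53*z^2 - 102*z + 72) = (z - 2)*(z - 1)*(z^3 - 10*z^2 + 33*z - 36) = (z - 3)*(z - 2)*(z - 1)*(z^2 - 7*z + 12) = (z - 4)*(z - 3)*(z - 2)*(z - 1)*(z - 3)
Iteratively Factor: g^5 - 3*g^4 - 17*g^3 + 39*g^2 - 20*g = (g - 1)*(g^4 - 2*g^3 - 19*g^2 + 20*g) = (g - 1)*(g + 4)*(g^3 - 6*g^2 + 5*g) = (g - 5)*(g - 1)*(g + 4)*(g^2 - g) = (g - 5)*(g - 1)^2*(g + 4)*(g)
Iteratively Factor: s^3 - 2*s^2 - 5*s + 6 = (s - 1)*(s^2 - s - 6) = (s - 1)*(s + 2)*(s - 3)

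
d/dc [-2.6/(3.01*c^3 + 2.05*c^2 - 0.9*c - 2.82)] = (23.478*c^2 + 10.66*c - 2.34)/(3.01*c^3 + 2.05*c^2 - 0.9*c - 2.82)^2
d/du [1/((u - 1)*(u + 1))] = -2*u/(u^4 - 2*u^2 + 1)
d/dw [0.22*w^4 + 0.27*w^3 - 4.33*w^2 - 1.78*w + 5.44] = 0.88*w^3 + 0.81*w^2 - 8.66*w - 1.78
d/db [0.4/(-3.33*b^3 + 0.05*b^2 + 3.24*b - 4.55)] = (3.996*b^2 - 0.04*b - 1.296)/(3.33*b^3 - 0.05*b^2 - 3.24*b + 4.55)^2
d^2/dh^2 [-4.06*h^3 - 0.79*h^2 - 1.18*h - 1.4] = -24.36*h - 1.58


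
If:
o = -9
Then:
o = -9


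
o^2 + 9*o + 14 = (o + 2)*(o + 7)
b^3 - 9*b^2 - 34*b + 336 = (b - 8)*(b - 7)*(b + 6)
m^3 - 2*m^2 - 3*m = m*(m - 3)*(m + 1)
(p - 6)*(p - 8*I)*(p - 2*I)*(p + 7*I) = p^4 - 6*p^3 - 3*I*p^3 + 54*p^2 + 18*I*p^2 - 324*p - 112*I*p + 672*I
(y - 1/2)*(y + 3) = y^2 + 5*y/2 - 3/2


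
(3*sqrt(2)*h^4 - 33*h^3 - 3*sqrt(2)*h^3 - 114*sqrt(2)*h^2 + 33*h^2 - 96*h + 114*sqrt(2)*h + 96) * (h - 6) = 3*sqrt(2)*h^5 - 33*h^4 - 21*sqrt(2)*h^4 - 96*sqrt(2)*h^3 + 231*h^3 - 294*h^2 + 798*sqrt(2)*h^2 - 684*sqrt(2)*h + 672*h - 576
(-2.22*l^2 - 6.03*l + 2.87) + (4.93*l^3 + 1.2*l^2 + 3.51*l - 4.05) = 4.93*l^3 - 1.02*l^2 - 2.52*l - 1.18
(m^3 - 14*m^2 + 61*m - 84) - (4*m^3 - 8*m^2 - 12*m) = -3*m^3 - 6*m^2 + 73*m - 84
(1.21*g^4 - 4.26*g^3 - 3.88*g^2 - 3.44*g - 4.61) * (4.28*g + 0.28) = 5.1788*g^5 - 17.894*g^4 - 17.7992*g^3 - 15.8096*g^2 - 20.694*g - 1.2908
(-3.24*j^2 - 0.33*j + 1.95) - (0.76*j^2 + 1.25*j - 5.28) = -4.0*j^2 - 1.58*j + 7.23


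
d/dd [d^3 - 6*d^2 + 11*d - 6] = 3*d^2 - 12*d + 11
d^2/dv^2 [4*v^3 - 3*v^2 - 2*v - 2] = 24*v - 6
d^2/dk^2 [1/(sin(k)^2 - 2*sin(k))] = 2*(-2*sin(k) + 3 + 1/sin(k) - 6/sin(k)^2 + 4/sin(k)^3)/(sin(k) - 2)^3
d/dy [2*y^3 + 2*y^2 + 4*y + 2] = 6*y^2 + 4*y + 4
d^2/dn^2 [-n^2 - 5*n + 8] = -2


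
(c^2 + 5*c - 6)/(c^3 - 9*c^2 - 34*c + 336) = (c - 1)/(c^2 - 15*c + 56)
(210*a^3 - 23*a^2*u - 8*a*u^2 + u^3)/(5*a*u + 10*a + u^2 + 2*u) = (42*a^2 - 13*a*u + u^2)/(u + 2)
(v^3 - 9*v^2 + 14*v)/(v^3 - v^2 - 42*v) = (v - 2)/(v + 6)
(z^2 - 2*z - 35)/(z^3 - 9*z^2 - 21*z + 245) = 1/(z - 7)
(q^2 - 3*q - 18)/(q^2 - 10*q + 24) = (q + 3)/(q - 4)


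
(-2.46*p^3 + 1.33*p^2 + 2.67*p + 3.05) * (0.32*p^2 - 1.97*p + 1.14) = -0.7872*p^5 + 5.2718*p^4 - 4.5701*p^3 - 2.7677*p^2 - 2.9647*p + 3.477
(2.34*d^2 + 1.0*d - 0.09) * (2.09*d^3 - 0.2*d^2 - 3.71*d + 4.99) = 4.8906*d^5 + 1.622*d^4 - 9.0695*d^3 + 7.9846*d^2 + 5.3239*d - 0.4491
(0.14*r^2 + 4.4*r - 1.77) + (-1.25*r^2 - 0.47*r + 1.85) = -1.11*r^2 + 3.93*r + 0.0800000000000001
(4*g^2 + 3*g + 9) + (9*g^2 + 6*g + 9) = 13*g^2 + 9*g + 18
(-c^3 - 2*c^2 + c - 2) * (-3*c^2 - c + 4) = 3*c^5 + 7*c^4 - 5*c^3 - 3*c^2 + 6*c - 8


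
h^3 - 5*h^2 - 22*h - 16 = (h - 8)*(h + 1)*(h + 2)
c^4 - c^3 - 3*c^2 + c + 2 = (c - 2)*(c - 1)*(c + 1)^2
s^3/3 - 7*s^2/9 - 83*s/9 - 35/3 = (s/3 + 1)*(s - 7)*(s + 5/3)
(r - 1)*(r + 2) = r^2 + r - 2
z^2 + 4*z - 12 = (z - 2)*(z + 6)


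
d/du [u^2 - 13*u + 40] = 2*u - 13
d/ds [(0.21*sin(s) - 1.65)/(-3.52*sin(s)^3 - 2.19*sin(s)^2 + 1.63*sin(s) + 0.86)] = (1.4784*sin(s)^3 - 16.9641*sin(s)^2 - 7.227*sin(s) + 2.8701)*cos(s)/(12.3904*sin(s)^6 + 15.4176*sin(s)^5 - 6.6791*sin(s)^4 - 13.1938*sin(s)^3 - 1.1099*sin(s)^2 + 2.8036*sin(s) + 0.7396)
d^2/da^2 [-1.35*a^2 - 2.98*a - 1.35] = -2.70000000000000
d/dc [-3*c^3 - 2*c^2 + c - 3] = -9*c^2 - 4*c + 1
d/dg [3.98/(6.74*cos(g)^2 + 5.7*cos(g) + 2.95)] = (53.6504*cos(g) + 22.686)*sin(g)/(6.74*cos(g)^2 + 5.7*cos(g) + 2.95)^2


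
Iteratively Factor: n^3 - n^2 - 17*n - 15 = (n - 5)*(n^2 + 4*n + 3) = (n - 5)*(n + 3)*(n + 1)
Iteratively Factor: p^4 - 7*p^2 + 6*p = (p + 3)*(p^3 - 3*p^2 + 2*p) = (p - 1)*(p + 3)*(p^2 - 2*p) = p*(p - 1)*(p + 3)*(p - 2)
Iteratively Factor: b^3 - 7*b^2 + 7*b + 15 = (b - 3)*(b^2 - 4*b - 5) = (b - 3)*(b + 1)*(b - 5)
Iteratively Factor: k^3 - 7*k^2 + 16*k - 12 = (k - 2)*(k^2 - 5*k + 6) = (k - 3)*(k - 2)*(k - 2)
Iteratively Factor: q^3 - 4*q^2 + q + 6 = (q - 3)*(q^2 - q - 2) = (q - 3)*(q + 1)*(q - 2)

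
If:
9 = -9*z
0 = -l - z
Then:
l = 1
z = -1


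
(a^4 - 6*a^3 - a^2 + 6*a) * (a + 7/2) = a^5 - 5*a^4/2 - 22*a^3 + 5*a^2/2 + 21*a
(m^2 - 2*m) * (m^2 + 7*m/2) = m^4 + 3*m^3/2 - 7*m^2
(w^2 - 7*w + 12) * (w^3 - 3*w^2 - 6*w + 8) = w^5 - 10*w^4 + 27*w^3 + 14*w^2 - 128*w + 96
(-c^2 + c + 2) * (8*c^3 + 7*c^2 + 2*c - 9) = -8*c^5 + c^4 + 21*c^3 + 25*c^2 - 5*c - 18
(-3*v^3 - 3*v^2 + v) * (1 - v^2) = 3*v^5 + 3*v^4 - 4*v^3 - 3*v^2 + v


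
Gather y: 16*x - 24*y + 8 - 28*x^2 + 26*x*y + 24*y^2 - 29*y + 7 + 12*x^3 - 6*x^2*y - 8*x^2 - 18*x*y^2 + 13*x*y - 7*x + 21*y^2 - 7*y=12*x^3 - 36*x^2 + 9*x + y^2*(45 - 18*x) + y*(-6*x^2 + 39*x - 60) + 15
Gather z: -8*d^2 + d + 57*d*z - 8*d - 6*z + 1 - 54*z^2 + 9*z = -8*d^2 - 7*d - 54*z^2 + z*(57*d + 3) + 1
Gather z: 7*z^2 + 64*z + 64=7*z^2 + 64*z + 64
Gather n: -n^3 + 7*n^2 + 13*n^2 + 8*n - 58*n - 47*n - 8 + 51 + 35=-n^3 + 20*n^2 - 97*n + 78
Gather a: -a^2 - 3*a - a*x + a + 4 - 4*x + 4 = -a^2 + a*(-x - 2) - 4*x + 8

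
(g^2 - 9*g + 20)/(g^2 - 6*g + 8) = (g - 5)/(g - 2)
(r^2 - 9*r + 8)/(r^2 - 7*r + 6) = (r - 8)/(r - 6)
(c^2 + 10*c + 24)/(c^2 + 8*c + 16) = (c + 6)/(c + 4)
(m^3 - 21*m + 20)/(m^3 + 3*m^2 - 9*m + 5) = (m - 4)/(m - 1)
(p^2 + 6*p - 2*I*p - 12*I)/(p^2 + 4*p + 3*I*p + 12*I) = (p^2 + 2*p*(3 - I) - 12*I)/(p^2 + p*(4 + 3*I) + 12*I)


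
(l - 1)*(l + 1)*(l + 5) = l^3 + 5*l^2 - l - 5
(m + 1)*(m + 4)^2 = m^3 + 9*m^2 + 24*m + 16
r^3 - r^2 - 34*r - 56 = (r - 7)*(r + 2)*(r + 4)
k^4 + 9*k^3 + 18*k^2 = k^2*(k + 3)*(k + 6)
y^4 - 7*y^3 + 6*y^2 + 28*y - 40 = (y - 5)*(y - 2)^2*(y + 2)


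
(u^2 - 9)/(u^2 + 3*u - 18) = (u + 3)/(u + 6)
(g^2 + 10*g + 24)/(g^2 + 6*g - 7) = (g^2 + 10*g + 24)/(g^2 + 6*g - 7)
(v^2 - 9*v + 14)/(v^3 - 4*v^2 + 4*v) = (v - 7)/(v*(v - 2))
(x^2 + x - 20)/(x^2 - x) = (x^2 + x - 20)/(x*(x - 1))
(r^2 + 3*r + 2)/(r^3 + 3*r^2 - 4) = (r + 1)/(r^2 + r - 2)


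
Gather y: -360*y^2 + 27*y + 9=-360*y^2 + 27*y + 9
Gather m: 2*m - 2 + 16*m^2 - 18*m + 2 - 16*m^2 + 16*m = 0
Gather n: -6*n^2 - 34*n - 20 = -6*n^2 - 34*n - 20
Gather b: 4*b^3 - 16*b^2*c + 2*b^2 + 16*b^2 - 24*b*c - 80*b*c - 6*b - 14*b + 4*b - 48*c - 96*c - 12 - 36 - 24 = 4*b^3 + b^2*(18 - 16*c) + b*(-104*c - 16) - 144*c - 72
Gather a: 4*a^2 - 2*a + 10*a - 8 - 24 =4*a^2 + 8*a - 32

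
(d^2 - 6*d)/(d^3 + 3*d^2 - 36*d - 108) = d/(d^2 + 9*d + 18)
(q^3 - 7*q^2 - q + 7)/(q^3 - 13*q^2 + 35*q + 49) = (q - 1)/(q - 7)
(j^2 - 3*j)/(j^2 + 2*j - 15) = j/(j + 5)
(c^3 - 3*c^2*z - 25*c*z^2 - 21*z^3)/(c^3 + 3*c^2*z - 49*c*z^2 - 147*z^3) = (c + z)/(c + 7*z)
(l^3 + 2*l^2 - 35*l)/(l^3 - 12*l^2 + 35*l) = (l + 7)/(l - 7)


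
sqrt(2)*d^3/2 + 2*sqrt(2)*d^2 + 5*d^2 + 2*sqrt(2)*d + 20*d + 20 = (d + 2)*(d + 5*sqrt(2))*(sqrt(2)*d/2 + sqrt(2))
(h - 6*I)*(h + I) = h^2 - 5*I*h + 6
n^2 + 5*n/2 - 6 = (n - 3/2)*(n + 4)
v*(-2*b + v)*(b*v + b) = -2*b^2*v^2 - 2*b^2*v + b*v^3 + b*v^2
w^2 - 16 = (w - 4)*(w + 4)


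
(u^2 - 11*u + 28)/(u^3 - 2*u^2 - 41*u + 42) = (u - 4)/(u^2 + 5*u - 6)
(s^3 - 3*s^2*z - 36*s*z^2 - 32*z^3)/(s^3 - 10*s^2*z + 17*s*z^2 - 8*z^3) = (s^2 + 5*s*z + 4*z^2)/(s^2 - 2*s*z + z^2)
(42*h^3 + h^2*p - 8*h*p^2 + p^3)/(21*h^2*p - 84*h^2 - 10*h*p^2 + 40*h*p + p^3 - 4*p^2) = (2*h + p)/(p - 4)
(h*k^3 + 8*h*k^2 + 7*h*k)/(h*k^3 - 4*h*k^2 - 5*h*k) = (k + 7)/(k - 5)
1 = 1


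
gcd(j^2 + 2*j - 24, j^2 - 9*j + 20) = j - 4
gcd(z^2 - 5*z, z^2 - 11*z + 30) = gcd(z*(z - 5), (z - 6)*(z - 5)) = z - 5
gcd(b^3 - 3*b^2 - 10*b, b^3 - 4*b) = b^2 + 2*b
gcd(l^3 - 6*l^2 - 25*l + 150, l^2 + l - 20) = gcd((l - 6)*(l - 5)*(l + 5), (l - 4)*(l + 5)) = l + 5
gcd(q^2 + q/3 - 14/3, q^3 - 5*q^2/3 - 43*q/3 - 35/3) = q + 7/3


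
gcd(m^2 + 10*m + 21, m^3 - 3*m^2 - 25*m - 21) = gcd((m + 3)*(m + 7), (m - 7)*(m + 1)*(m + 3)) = m + 3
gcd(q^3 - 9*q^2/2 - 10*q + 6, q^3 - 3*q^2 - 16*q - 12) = q^2 - 4*q - 12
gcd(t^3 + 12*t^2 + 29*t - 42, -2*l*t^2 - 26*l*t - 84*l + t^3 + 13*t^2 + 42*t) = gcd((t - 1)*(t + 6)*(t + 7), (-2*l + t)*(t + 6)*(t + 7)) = t^2 + 13*t + 42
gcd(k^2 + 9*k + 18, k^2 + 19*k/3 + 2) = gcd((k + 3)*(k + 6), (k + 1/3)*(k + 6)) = k + 6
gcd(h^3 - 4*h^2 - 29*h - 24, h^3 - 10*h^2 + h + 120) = h^2 - 5*h - 24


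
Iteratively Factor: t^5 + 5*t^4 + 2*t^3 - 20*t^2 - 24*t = (t - 2)*(t^4 + 7*t^3 + 16*t^2 + 12*t) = (t - 2)*(t + 3)*(t^3 + 4*t^2 + 4*t) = t*(t - 2)*(t + 3)*(t^2 + 4*t + 4) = t*(t - 2)*(t + 2)*(t + 3)*(t + 2)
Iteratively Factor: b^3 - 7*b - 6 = (b - 3)*(b^2 + 3*b + 2) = (b - 3)*(b + 2)*(b + 1)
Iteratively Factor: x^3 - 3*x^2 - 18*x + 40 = (x - 5)*(x^2 + 2*x - 8) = (x - 5)*(x + 4)*(x - 2)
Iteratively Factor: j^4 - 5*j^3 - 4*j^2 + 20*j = (j)*(j^3 - 5*j^2 - 4*j + 20) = j*(j - 2)*(j^2 - 3*j - 10) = j*(j - 2)*(j + 2)*(j - 5)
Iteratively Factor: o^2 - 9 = (o - 3)*(o + 3)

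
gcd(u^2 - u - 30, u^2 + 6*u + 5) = u + 5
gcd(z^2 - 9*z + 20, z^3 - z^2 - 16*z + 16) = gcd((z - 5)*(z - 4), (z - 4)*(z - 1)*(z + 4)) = z - 4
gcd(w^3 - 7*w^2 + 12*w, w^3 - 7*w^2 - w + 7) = 1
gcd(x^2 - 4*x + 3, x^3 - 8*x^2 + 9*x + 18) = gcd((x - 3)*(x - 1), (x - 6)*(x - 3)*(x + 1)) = x - 3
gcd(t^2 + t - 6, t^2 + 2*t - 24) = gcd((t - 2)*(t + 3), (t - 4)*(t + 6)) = 1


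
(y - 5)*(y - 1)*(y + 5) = y^3 - y^2 - 25*y + 25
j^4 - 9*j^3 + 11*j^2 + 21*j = j*(j - 7)*(j - 3)*(j + 1)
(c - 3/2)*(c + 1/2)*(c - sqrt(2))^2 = c^4 - 2*sqrt(2)*c^3 - c^3 + 5*c^2/4 + 2*sqrt(2)*c^2 - 2*c + 3*sqrt(2)*c/2 - 3/2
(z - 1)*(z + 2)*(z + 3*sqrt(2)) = z^3 + z^2 + 3*sqrt(2)*z^2 - 2*z + 3*sqrt(2)*z - 6*sqrt(2)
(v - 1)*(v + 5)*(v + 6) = v^3 + 10*v^2 + 19*v - 30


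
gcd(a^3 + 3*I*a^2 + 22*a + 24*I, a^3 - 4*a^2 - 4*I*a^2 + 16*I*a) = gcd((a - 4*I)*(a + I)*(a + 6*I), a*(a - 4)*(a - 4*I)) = a - 4*I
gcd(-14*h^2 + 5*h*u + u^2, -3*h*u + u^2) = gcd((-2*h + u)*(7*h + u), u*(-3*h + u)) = 1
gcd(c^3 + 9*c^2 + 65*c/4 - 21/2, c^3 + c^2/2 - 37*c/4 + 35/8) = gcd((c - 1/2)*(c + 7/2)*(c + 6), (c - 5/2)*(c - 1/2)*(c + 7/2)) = c^2 + 3*c - 7/4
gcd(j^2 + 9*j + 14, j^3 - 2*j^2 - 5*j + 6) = j + 2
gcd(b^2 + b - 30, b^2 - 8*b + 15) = b - 5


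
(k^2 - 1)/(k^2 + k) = (k - 1)/k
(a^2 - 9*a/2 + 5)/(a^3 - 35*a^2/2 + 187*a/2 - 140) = (a - 2)/(a^2 - 15*a + 56)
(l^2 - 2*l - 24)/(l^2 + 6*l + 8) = (l - 6)/(l + 2)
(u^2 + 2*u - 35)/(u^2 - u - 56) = (u - 5)/(u - 8)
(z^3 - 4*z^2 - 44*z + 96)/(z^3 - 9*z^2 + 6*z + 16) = (z + 6)/(z + 1)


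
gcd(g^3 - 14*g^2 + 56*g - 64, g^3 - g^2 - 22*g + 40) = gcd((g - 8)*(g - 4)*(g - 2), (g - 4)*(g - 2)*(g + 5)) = g^2 - 6*g + 8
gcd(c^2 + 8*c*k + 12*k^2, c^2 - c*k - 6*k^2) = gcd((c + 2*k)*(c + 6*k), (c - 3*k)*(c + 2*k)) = c + 2*k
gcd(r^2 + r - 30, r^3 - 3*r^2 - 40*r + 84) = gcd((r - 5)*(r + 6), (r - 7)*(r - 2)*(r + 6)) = r + 6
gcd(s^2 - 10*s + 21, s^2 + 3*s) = 1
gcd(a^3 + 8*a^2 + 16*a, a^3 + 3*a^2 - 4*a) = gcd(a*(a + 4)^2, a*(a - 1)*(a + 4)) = a^2 + 4*a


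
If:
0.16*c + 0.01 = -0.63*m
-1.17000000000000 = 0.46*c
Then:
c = -2.54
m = 0.63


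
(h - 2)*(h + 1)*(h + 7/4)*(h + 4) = h^4 + 19*h^3/4 - 3*h^2/4 - 37*h/2 - 14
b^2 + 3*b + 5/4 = (b + 1/2)*(b + 5/2)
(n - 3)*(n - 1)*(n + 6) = n^3 + 2*n^2 - 21*n + 18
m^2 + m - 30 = (m - 5)*(m + 6)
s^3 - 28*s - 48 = (s - 6)*(s + 2)*(s + 4)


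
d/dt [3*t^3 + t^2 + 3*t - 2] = 9*t^2 + 2*t + 3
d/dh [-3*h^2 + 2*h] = 2 - 6*h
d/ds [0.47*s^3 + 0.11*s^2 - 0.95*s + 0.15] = 1.41*s^2 + 0.22*s - 0.95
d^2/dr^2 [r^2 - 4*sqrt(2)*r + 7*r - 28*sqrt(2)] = 2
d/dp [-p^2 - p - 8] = -2*p - 1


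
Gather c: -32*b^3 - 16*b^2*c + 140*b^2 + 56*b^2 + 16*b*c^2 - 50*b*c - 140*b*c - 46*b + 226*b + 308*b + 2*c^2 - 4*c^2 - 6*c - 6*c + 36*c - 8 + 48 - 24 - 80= -32*b^3 + 196*b^2 + 488*b + c^2*(16*b - 2) + c*(-16*b^2 - 190*b + 24) - 64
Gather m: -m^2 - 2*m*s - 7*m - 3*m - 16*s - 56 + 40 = -m^2 + m*(-2*s - 10) - 16*s - 16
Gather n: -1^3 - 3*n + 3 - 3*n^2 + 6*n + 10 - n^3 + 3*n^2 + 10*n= -n^3 + 13*n + 12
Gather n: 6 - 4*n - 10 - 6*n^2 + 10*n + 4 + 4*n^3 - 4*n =4*n^3 - 6*n^2 + 2*n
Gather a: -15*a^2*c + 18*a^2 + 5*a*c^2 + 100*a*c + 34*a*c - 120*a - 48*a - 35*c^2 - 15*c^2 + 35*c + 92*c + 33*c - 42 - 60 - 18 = a^2*(18 - 15*c) + a*(5*c^2 + 134*c - 168) - 50*c^2 + 160*c - 120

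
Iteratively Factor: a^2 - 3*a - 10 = (a + 2)*(a - 5)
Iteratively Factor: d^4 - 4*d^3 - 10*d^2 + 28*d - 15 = (d - 1)*(d^3 - 3*d^2 - 13*d + 15) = (d - 5)*(d - 1)*(d^2 + 2*d - 3) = (d - 5)*(d - 1)*(d + 3)*(d - 1)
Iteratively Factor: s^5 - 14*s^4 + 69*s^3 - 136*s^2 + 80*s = (s - 4)*(s^4 - 10*s^3 + 29*s^2 - 20*s) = (s - 4)*(s - 1)*(s^3 - 9*s^2 + 20*s) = s*(s - 4)*(s - 1)*(s^2 - 9*s + 20) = s*(s - 4)^2*(s - 1)*(s - 5)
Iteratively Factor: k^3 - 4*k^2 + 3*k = (k - 3)*(k^2 - k) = k*(k - 3)*(k - 1)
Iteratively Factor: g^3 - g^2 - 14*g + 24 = (g - 2)*(g^2 + g - 12) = (g - 3)*(g - 2)*(g + 4)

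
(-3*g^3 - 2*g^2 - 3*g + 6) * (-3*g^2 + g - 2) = 9*g^5 + 3*g^4 + 13*g^3 - 17*g^2 + 12*g - 12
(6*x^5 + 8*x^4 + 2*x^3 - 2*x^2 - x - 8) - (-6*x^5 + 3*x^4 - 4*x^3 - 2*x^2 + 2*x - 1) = 12*x^5 + 5*x^4 + 6*x^3 - 3*x - 7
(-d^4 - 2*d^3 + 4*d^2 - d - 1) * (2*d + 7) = -2*d^5 - 11*d^4 - 6*d^3 + 26*d^2 - 9*d - 7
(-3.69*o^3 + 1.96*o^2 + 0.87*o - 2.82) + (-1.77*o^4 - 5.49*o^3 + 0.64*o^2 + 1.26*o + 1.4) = -1.77*o^4 - 9.18*o^3 + 2.6*o^2 + 2.13*o - 1.42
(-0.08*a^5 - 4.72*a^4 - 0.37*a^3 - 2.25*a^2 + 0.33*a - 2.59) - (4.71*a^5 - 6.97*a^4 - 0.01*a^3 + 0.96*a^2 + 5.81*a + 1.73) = -4.79*a^5 + 2.25*a^4 - 0.36*a^3 - 3.21*a^2 - 5.48*a - 4.32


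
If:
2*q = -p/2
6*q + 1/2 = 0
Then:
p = 1/3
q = -1/12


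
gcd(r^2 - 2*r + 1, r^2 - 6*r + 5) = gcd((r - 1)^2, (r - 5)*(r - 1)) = r - 1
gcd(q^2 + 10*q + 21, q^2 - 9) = q + 3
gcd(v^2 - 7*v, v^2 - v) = v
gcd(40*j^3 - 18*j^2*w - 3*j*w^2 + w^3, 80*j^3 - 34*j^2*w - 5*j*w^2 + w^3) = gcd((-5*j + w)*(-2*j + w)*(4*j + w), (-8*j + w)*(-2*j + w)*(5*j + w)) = -2*j + w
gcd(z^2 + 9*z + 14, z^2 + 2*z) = z + 2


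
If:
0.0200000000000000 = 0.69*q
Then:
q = 0.03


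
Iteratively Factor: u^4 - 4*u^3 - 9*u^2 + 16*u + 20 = (u - 2)*(u^3 - 2*u^2 - 13*u - 10) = (u - 2)*(u + 1)*(u^2 - 3*u - 10) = (u - 2)*(u + 1)*(u + 2)*(u - 5)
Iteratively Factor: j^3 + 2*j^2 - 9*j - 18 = (j - 3)*(j^2 + 5*j + 6) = (j - 3)*(j + 2)*(j + 3)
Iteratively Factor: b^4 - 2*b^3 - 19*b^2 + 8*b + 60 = (b + 3)*(b^3 - 5*b^2 - 4*b + 20) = (b - 2)*(b + 3)*(b^2 - 3*b - 10) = (b - 5)*(b - 2)*(b + 3)*(b + 2)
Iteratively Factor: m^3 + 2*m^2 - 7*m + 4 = (m - 1)*(m^2 + 3*m - 4) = (m - 1)^2*(m + 4)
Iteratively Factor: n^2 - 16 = (n + 4)*(n - 4)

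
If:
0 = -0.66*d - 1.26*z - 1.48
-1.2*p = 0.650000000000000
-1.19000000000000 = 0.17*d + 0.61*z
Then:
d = 3.17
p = -0.54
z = -2.83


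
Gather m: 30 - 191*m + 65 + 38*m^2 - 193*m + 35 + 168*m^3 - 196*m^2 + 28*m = 168*m^3 - 158*m^2 - 356*m + 130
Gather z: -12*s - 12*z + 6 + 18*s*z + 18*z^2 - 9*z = -12*s + 18*z^2 + z*(18*s - 21) + 6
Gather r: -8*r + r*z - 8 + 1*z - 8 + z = r*(z - 8) + 2*z - 16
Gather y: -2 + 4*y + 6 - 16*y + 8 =12 - 12*y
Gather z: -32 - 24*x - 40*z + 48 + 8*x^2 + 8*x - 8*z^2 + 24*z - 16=8*x^2 - 16*x - 8*z^2 - 16*z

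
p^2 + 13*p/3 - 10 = (p - 5/3)*(p + 6)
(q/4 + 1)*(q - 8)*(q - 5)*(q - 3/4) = q^4/4 - 39*q^3/16 - 21*q^2/16 + 169*q/4 - 30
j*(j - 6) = j^2 - 6*j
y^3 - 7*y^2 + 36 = (y - 6)*(y - 3)*(y + 2)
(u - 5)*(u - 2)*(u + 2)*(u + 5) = u^4 - 29*u^2 + 100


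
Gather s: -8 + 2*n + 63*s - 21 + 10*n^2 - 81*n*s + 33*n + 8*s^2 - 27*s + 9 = 10*n^2 + 35*n + 8*s^2 + s*(36 - 81*n) - 20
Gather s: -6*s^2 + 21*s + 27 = -6*s^2 + 21*s + 27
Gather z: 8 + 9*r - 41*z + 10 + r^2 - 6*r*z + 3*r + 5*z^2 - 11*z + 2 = r^2 + 12*r + 5*z^2 + z*(-6*r - 52) + 20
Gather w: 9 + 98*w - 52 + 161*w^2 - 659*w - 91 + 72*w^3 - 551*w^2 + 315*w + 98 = 72*w^3 - 390*w^2 - 246*w - 36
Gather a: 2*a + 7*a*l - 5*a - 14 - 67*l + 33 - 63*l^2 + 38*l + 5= a*(7*l - 3) - 63*l^2 - 29*l + 24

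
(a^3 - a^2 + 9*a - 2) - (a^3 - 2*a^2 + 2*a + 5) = a^2 + 7*a - 7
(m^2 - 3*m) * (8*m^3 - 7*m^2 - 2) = 8*m^5 - 31*m^4 + 21*m^3 - 2*m^2 + 6*m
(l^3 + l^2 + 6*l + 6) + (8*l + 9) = l^3 + l^2 + 14*l + 15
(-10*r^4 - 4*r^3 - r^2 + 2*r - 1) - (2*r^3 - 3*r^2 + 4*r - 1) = -10*r^4 - 6*r^3 + 2*r^2 - 2*r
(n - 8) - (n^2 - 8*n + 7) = -n^2 + 9*n - 15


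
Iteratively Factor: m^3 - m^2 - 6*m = (m + 2)*(m^2 - 3*m) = (m - 3)*(m + 2)*(m)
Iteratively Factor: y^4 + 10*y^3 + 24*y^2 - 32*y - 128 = (y + 4)*(y^3 + 6*y^2 - 32) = (y + 4)^2*(y^2 + 2*y - 8) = (y + 4)^3*(y - 2)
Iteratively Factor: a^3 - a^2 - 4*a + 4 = (a - 1)*(a^2 - 4) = (a - 1)*(a + 2)*(a - 2)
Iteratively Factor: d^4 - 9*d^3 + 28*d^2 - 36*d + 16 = (d - 2)*(d^3 - 7*d^2 + 14*d - 8) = (d - 2)*(d - 1)*(d^2 - 6*d + 8) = (d - 4)*(d - 2)*(d - 1)*(d - 2)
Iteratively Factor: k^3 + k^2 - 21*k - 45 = (k - 5)*(k^2 + 6*k + 9) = (k - 5)*(k + 3)*(k + 3)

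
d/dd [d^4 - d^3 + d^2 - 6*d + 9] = 4*d^3 - 3*d^2 + 2*d - 6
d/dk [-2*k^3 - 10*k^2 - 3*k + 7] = -6*k^2 - 20*k - 3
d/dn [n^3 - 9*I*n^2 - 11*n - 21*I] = 3*n^2 - 18*I*n - 11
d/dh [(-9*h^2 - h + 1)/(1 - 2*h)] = (18*h^2 - 18*h + 1)/(4*h^2 - 4*h + 1)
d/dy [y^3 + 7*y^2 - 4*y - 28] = 3*y^2 + 14*y - 4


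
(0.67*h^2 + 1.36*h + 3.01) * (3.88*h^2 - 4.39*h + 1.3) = 2.5996*h^4 + 2.3355*h^3 + 6.5794*h^2 - 11.4459*h + 3.913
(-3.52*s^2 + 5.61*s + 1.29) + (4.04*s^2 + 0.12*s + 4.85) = 0.52*s^2 + 5.73*s + 6.14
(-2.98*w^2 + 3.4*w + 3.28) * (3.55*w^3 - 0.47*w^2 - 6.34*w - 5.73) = -10.579*w^5 + 13.4706*w^4 + 28.9392*w^3 - 6.02219999999999*w^2 - 40.2772*w - 18.7944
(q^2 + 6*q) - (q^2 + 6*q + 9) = -9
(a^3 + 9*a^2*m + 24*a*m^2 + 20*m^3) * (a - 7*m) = a^4 + 2*a^3*m - 39*a^2*m^2 - 148*a*m^3 - 140*m^4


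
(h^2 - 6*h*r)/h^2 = (h - 6*r)/h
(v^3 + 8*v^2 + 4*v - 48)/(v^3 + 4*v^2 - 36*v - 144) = (v - 2)/(v - 6)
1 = 1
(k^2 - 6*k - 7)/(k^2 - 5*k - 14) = (k + 1)/(k + 2)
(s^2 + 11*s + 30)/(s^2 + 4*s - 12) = (s + 5)/(s - 2)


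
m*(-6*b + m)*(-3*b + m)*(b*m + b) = 18*b^3*m^2 + 18*b^3*m - 9*b^2*m^3 - 9*b^2*m^2 + b*m^4 + b*m^3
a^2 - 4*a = a*(a - 4)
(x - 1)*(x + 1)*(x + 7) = x^3 + 7*x^2 - x - 7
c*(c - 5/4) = c^2 - 5*c/4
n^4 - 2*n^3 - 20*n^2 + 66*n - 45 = (n - 3)^2*(n - 1)*(n + 5)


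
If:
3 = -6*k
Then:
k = -1/2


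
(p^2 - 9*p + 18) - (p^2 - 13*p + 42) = 4*p - 24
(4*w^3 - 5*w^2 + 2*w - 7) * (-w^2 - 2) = -4*w^5 + 5*w^4 - 10*w^3 + 17*w^2 - 4*w + 14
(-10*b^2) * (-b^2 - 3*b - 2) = 10*b^4 + 30*b^3 + 20*b^2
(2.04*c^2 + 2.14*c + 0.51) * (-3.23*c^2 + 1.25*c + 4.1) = -6.5892*c^4 - 4.3622*c^3 + 9.3917*c^2 + 9.4115*c + 2.091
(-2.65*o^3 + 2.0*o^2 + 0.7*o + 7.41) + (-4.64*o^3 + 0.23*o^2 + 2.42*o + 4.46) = -7.29*o^3 + 2.23*o^2 + 3.12*o + 11.87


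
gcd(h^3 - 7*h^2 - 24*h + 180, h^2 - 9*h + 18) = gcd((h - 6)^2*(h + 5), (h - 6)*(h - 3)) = h - 6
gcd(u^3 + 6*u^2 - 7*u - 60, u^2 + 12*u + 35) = u + 5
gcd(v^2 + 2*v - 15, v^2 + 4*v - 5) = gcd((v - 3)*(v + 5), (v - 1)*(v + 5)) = v + 5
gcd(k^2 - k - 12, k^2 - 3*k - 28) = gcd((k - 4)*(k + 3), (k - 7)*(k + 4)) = 1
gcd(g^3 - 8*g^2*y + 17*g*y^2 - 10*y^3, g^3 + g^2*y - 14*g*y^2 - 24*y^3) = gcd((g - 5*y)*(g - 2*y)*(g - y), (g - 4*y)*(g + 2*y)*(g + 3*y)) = 1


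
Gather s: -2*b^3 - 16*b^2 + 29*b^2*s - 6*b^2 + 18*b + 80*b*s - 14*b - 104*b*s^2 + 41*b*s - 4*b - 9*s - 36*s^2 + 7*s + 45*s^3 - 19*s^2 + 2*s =-2*b^3 - 22*b^2 + 45*s^3 + s^2*(-104*b - 55) + s*(29*b^2 + 121*b)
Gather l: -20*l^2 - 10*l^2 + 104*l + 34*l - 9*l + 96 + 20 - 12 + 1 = -30*l^2 + 129*l + 105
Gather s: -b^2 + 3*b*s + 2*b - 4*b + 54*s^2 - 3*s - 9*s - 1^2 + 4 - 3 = -b^2 - 2*b + 54*s^2 + s*(3*b - 12)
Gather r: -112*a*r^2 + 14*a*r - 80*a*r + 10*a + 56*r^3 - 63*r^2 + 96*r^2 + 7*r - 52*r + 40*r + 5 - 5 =10*a + 56*r^3 + r^2*(33 - 112*a) + r*(-66*a - 5)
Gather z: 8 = 8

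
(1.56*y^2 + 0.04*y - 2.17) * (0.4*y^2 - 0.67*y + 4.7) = 0.624*y^4 - 1.0292*y^3 + 6.4372*y^2 + 1.6419*y - 10.199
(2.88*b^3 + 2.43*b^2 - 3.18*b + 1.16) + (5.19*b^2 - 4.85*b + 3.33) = 2.88*b^3 + 7.62*b^2 - 8.03*b + 4.49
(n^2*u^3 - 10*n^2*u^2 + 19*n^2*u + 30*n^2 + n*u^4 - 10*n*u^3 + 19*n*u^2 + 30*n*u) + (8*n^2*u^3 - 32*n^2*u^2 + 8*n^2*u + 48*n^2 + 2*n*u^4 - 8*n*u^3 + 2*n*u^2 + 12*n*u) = 9*n^2*u^3 - 42*n^2*u^2 + 27*n^2*u + 78*n^2 + 3*n*u^4 - 18*n*u^3 + 21*n*u^2 + 42*n*u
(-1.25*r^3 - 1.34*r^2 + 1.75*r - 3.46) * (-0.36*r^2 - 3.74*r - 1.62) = 0.45*r^5 + 5.1574*r^4 + 6.4066*r^3 - 3.1286*r^2 + 10.1054*r + 5.6052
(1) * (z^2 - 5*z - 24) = z^2 - 5*z - 24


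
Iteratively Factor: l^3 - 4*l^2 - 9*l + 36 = (l - 3)*(l^2 - l - 12) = (l - 3)*(l + 3)*(l - 4)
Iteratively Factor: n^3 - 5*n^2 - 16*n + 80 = (n + 4)*(n^2 - 9*n + 20) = (n - 5)*(n + 4)*(n - 4)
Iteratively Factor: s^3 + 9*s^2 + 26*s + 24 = (s + 3)*(s^2 + 6*s + 8) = (s + 3)*(s + 4)*(s + 2)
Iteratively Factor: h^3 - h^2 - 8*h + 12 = (h + 3)*(h^2 - 4*h + 4) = (h - 2)*(h + 3)*(h - 2)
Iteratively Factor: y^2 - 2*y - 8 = (y - 4)*(y + 2)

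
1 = 1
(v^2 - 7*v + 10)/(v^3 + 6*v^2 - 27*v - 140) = (v - 2)/(v^2 + 11*v + 28)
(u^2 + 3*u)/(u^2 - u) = (u + 3)/(u - 1)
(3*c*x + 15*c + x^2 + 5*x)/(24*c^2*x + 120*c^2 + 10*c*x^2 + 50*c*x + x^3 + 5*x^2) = (3*c + x)/(24*c^2 + 10*c*x + x^2)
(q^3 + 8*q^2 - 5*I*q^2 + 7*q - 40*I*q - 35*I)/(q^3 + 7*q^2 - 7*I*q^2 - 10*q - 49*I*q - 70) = (q + 1)/(q - 2*I)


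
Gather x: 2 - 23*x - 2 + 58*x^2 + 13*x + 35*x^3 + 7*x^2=35*x^3 + 65*x^2 - 10*x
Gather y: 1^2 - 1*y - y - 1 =-2*y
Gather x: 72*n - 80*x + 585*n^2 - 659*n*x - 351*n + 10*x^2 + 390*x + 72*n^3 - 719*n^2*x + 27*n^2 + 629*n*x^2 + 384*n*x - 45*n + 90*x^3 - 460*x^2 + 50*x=72*n^3 + 612*n^2 - 324*n + 90*x^3 + x^2*(629*n - 450) + x*(-719*n^2 - 275*n + 360)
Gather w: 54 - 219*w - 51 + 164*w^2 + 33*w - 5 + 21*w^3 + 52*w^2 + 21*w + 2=21*w^3 + 216*w^2 - 165*w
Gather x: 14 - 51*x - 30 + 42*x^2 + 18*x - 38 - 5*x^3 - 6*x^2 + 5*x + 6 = -5*x^3 + 36*x^2 - 28*x - 48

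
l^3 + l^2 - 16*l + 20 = (l - 2)^2*(l + 5)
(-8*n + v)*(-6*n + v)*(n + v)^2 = 48*n^4 + 82*n^3*v + 21*n^2*v^2 - 12*n*v^3 + v^4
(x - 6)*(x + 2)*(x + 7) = x^3 + 3*x^2 - 40*x - 84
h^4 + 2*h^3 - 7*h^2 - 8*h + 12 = (h - 2)*(h - 1)*(h + 2)*(h + 3)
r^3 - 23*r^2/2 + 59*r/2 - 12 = (r - 8)*(r - 3)*(r - 1/2)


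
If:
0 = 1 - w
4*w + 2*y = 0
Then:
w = 1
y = -2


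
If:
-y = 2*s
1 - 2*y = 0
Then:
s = -1/4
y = 1/2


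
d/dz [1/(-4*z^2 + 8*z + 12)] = (z - 1)/(2*(-z^2 + 2*z + 3)^2)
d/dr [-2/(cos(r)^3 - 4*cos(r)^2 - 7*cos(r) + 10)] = 2*(-3*cos(r)^2 + 8*cos(r) + 7)*sin(r)/(cos(r)^3 - 4*cos(r)^2 - 7*cos(r) + 10)^2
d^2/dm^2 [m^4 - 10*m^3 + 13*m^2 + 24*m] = 12*m^2 - 60*m + 26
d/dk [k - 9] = 1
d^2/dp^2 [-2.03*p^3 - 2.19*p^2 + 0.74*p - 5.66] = -12.18*p - 4.38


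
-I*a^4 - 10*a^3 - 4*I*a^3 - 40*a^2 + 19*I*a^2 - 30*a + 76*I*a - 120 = (a + 4)*(a - 6*I)*(a - 5*I)*(-I*a + 1)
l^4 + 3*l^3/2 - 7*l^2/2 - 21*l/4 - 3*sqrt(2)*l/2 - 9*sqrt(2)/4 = (l + 3/2)*(l - 3*sqrt(2)/2)*(l + sqrt(2)/2)*(l + sqrt(2))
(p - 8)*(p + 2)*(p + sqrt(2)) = p^3 - 6*p^2 + sqrt(2)*p^2 - 16*p - 6*sqrt(2)*p - 16*sqrt(2)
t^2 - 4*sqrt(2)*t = t*(t - 4*sqrt(2))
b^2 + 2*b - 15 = (b - 3)*(b + 5)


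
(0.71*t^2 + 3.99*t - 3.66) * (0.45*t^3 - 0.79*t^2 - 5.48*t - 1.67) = 0.3195*t^5 + 1.2346*t^4 - 8.6899*t^3 - 20.1595*t^2 + 13.3935*t + 6.1122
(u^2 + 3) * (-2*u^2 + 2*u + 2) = -2*u^4 + 2*u^3 - 4*u^2 + 6*u + 6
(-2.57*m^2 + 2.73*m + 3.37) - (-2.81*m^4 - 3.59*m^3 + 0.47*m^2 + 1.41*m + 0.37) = 2.81*m^4 + 3.59*m^3 - 3.04*m^2 + 1.32*m + 3.0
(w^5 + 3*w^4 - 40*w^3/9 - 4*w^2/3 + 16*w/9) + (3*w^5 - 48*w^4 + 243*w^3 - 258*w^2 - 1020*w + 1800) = 4*w^5 - 45*w^4 + 2147*w^3/9 - 778*w^2/3 - 9164*w/9 + 1800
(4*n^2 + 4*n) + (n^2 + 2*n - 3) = 5*n^2 + 6*n - 3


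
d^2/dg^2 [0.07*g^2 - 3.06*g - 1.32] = 0.140000000000000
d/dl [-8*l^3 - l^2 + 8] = 2*l*(-12*l - 1)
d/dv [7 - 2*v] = -2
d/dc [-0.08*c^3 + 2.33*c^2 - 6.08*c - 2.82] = -0.24*c^2 + 4.66*c - 6.08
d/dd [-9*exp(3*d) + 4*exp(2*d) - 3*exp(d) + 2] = (-27*exp(2*d) + 8*exp(d) - 3)*exp(d)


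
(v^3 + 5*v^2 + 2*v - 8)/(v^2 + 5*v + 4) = (v^2 + v - 2)/(v + 1)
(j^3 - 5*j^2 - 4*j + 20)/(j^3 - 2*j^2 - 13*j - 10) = (j - 2)/(j + 1)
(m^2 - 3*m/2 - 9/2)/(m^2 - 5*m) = (2*m^2 - 3*m - 9)/(2*m*(m - 5))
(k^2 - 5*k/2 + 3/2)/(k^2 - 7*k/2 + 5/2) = (2*k - 3)/(2*k - 5)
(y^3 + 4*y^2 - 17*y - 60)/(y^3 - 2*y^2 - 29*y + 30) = (y^2 - y - 12)/(y^2 - 7*y + 6)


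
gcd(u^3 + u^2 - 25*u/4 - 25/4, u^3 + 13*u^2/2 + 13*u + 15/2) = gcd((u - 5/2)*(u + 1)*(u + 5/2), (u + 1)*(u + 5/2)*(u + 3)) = u^2 + 7*u/2 + 5/2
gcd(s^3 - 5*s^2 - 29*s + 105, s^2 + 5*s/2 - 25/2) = s + 5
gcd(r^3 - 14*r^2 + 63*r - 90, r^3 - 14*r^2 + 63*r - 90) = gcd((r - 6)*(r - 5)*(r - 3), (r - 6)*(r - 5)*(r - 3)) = r^3 - 14*r^2 + 63*r - 90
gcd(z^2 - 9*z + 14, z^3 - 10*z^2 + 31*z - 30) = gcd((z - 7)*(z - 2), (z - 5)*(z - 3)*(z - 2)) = z - 2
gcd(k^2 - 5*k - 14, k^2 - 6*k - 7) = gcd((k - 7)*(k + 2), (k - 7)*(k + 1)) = k - 7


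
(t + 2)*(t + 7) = t^2 + 9*t + 14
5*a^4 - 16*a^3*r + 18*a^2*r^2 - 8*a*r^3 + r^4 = (-5*a + r)*(-a + r)^3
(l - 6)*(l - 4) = l^2 - 10*l + 24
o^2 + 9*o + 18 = (o + 3)*(o + 6)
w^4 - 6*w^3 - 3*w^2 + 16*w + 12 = (w - 6)*(w - 2)*(w + 1)^2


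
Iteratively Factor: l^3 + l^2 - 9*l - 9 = (l + 3)*(l^2 - 2*l - 3) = (l - 3)*(l + 3)*(l + 1)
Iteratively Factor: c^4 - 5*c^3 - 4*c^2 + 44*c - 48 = (c - 2)*(c^3 - 3*c^2 - 10*c + 24) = (c - 2)^2*(c^2 - c - 12) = (c - 2)^2*(c + 3)*(c - 4)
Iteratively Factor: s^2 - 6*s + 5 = (s - 1)*(s - 5)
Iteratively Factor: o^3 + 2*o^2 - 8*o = (o + 4)*(o^2 - 2*o) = o*(o + 4)*(o - 2)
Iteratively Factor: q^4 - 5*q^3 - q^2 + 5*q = (q - 5)*(q^3 - q) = (q - 5)*(q - 1)*(q^2 + q) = q*(q - 5)*(q - 1)*(q + 1)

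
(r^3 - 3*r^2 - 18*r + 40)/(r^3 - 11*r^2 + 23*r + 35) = (r^2 + 2*r - 8)/(r^2 - 6*r - 7)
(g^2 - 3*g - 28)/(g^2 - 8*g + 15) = (g^2 - 3*g - 28)/(g^2 - 8*g + 15)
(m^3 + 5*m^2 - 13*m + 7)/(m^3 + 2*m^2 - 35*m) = (m^2 - 2*m + 1)/(m*(m - 5))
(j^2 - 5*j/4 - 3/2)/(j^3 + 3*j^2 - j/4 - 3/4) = (4*j^2 - 5*j - 6)/(4*j^3 + 12*j^2 - j - 3)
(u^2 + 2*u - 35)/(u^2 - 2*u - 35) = (-u^2 - 2*u + 35)/(-u^2 + 2*u + 35)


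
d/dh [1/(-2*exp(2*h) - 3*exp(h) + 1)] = (4*exp(h) + 3)*exp(h)/(2*exp(2*h) + 3*exp(h) - 1)^2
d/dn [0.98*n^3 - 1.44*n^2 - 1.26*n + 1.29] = 2.94*n^2 - 2.88*n - 1.26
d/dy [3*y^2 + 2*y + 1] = 6*y + 2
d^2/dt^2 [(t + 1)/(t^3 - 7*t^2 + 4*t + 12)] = 2*(3*t^2 - 24*t + 52)/(t^6 - 24*t^5 + 228*t^4 - 1088*t^3 + 2736*t^2 - 3456*t + 1728)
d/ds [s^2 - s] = 2*s - 1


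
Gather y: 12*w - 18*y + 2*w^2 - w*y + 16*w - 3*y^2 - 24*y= 2*w^2 + 28*w - 3*y^2 + y*(-w - 42)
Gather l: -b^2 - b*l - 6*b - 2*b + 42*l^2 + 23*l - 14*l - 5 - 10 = -b^2 - 8*b + 42*l^2 + l*(9 - b) - 15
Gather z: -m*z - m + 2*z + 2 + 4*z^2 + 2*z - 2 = -m + 4*z^2 + z*(4 - m)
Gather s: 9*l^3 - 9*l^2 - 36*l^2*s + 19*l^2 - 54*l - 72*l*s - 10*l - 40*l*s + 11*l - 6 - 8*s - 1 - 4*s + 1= 9*l^3 + 10*l^2 - 53*l + s*(-36*l^2 - 112*l - 12) - 6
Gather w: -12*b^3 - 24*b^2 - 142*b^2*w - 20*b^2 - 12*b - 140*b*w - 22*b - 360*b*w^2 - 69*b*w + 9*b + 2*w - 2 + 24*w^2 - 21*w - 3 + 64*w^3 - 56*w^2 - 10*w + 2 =-12*b^3 - 44*b^2 - 25*b + 64*w^3 + w^2*(-360*b - 32) + w*(-142*b^2 - 209*b - 29) - 3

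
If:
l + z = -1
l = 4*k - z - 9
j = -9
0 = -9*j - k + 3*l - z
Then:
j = -9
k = 2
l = -20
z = 19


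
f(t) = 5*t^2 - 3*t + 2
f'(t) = 10*t - 3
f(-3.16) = 61.41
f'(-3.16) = -34.60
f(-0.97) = 9.61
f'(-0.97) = -12.70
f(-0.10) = 2.35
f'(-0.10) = -4.00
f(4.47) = 88.49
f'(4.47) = 41.70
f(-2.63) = 44.47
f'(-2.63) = -29.30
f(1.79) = 12.65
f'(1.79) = 14.90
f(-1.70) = 21.55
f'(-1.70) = -20.00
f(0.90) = 3.35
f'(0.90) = 6.00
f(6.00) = 164.00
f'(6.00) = 57.00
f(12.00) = 686.00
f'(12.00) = 117.00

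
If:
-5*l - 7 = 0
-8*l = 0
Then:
No Solution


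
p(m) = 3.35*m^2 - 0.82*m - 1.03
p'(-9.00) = -61.12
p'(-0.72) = -5.64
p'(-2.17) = -15.36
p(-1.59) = 8.74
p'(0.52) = 2.66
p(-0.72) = 1.30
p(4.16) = 53.53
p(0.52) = -0.55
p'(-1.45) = -10.54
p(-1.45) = 7.20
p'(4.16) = 27.05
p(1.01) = 1.56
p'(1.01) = 5.95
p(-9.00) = 277.70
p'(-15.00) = -101.32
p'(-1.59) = -11.47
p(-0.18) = -0.77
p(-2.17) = 16.52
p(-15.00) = 765.02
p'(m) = 6.7*m - 0.82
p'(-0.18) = -2.03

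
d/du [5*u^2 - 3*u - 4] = 10*u - 3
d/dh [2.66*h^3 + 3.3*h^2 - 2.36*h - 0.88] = 7.98*h^2 + 6.6*h - 2.36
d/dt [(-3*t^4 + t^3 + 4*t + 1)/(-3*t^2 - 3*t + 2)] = (18*t^5 + 24*t^4 - 30*t^3 + 18*t^2 + 6*t + 11)/(9*t^4 + 18*t^3 - 3*t^2 - 12*t + 4)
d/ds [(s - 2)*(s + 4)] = 2*s + 2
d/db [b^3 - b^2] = b*(3*b - 2)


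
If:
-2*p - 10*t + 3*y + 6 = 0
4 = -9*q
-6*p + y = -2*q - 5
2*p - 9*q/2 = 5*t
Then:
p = 31/36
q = -4/9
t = 67/90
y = 19/18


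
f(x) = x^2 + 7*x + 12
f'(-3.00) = 1.00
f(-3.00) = 0.00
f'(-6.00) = -5.00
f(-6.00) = 6.00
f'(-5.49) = -3.98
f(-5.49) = 3.71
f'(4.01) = 15.02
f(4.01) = 56.15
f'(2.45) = 11.90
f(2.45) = 35.15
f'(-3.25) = 0.50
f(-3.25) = -0.19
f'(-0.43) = 6.14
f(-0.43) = 9.17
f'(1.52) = 10.04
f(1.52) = 24.95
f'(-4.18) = -1.36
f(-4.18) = 0.21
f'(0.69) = 8.38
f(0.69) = 17.31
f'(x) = 2*x + 7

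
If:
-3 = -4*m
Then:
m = 3/4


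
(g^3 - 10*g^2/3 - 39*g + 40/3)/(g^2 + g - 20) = (3*g^2 - 25*g + 8)/(3*(g - 4))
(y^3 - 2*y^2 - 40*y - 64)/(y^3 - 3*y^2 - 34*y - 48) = (y + 4)/(y + 3)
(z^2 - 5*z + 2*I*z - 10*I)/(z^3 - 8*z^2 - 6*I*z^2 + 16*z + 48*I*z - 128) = (z - 5)/(z^2 - 8*z*(1 + I) + 64*I)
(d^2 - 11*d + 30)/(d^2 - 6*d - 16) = (-d^2 + 11*d - 30)/(-d^2 + 6*d + 16)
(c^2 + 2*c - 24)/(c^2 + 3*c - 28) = (c + 6)/(c + 7)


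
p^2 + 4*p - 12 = (p - 2)*(p + 6)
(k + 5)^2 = k^2 + 10*k + 25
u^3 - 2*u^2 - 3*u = u*(u - 3)*(u + 1)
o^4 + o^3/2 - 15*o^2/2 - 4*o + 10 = (o - 5/2)*(o - 1)*(o + 2)^2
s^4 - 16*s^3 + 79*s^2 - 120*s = s*(s - 8)*(s - 5)*(s - 3)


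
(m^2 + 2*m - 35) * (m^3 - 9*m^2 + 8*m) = m^5 - 7*m^4 - 45*m^3 + 331*m^2 - 280*m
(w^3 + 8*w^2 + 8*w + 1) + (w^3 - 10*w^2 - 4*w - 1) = 2*w^3 - 2*w^2 + 4*w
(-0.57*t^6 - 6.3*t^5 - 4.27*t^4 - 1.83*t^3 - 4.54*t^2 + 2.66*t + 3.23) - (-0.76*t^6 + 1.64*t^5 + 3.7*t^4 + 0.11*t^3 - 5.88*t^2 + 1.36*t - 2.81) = 0.19*t^6 - 7.94*t^5 - 7.97*t^4 - 1.94*t^3 + 1.34*t^2 + 1.3*t + 6.04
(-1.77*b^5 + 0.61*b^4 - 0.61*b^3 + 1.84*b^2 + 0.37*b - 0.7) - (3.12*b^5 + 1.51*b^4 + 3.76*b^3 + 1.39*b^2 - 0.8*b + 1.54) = -4.89*b^5 - 0.9*b^4 - 4.37*b^3 + 0.45*b^2 + 1.17*b - 2.24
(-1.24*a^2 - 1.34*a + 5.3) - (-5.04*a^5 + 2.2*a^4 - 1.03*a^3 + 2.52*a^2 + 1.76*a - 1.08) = 5.04*a^5 - 2.2*a^4 + 1.03*a^3 - 3.76*a^2 - 3.1*a + 6.38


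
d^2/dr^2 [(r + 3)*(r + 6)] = 2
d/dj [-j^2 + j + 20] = 1 - 2*j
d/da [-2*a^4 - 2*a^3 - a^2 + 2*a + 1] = -8*a^3 - 6*a^2 - 2*a + 2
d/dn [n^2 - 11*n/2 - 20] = 2*n - 11/2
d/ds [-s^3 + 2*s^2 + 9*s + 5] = -3*s^2 + 4*s + 9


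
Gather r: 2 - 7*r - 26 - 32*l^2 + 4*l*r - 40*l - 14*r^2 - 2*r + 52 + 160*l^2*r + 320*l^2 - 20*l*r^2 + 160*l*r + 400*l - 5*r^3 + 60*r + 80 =288*l^2 + 360*l - 5*r^3 + r^2*(-20*l - 14) + r*(160*l^2 + 164*l + 51) + 108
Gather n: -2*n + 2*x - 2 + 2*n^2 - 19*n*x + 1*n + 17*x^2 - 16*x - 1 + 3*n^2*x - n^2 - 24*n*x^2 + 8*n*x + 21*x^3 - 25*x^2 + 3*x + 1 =n^2*(3*x + 1) + n*(-24*x^2 - 11*x - 1) + 21*x^3 - 8*x^2 - 11*x - 2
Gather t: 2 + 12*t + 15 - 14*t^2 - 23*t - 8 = -14*t^2 - 11*t + 9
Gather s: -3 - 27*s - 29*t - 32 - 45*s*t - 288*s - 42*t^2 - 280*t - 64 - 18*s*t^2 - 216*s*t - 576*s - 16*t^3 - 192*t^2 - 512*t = s*(-18*t^2 - 261*t - 891) - 16*t^3 - 234*t^2 - 821*t - 99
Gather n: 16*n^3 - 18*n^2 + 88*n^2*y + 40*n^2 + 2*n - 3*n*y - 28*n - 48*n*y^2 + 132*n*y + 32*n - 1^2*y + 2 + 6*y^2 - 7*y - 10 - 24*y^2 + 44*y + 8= 16*n^3 + n^2*(88*y + 22) + n*(-48*y^2 + 129*y + 6) - 18*y^2 + 36*y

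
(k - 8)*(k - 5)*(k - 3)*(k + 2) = k^4 - 14*k^3 + 47*k^2 + 38*k - 240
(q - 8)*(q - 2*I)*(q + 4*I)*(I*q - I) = I*q^4 - 2*q^3 - 9*I*q^3 + 18*q^2 + 16*I*q^2 - 16*q - 72*I*q + 64*I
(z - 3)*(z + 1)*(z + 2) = z^3 - 7*z - 6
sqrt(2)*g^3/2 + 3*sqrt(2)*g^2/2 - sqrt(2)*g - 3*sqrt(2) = (g + 3)*(g - sqrt(2))*(sqrt(2)*g/2 + 1)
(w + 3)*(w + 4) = w^2 + 7*w + 12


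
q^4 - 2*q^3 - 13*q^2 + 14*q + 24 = (q - 4)*(q - 2)*(q + 1)*(q + 3)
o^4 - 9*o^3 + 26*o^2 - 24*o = o*(o - 4)*(o - 3)*(o - 2)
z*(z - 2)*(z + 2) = z^3 - 4*z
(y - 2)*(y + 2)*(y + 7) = y^3 + 7*y^2 - 4*y - 28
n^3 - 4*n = n*(n - 2)*(n + 2)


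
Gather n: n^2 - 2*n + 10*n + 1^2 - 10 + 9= n^2 + 8*n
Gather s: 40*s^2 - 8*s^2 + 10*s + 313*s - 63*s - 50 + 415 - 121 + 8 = 32*s^2 + 260*s + 252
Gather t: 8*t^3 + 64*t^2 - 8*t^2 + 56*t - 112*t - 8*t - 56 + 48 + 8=8*t^3 + 56*t^2 - 64*t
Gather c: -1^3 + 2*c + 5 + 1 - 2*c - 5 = 0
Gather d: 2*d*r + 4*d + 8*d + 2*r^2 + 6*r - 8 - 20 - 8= d*(2*r + 12) + 2*r^2 + 6*r - 36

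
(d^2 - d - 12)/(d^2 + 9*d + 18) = (d - 4)/(d + 6)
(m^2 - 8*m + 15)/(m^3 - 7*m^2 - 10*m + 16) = (m^2 - 8*m + 15)/(m^3 - 7*m^2 - 10*m + 16)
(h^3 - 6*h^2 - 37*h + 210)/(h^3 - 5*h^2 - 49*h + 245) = (h + 6)/(h + 7)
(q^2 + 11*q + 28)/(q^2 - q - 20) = (q + 7)/(q - 5)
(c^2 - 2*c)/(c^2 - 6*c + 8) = c/(c - 4)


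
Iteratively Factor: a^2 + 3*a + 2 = (a + 1)*(a + 2)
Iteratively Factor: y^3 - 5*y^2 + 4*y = (y - 1)*(y^2 - 4*y) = (y - 4)*(y - 1)*(y)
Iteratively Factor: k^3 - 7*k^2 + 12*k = (k)*(k^2 - 7*k + 12) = k*(k - 4)*(k - 3)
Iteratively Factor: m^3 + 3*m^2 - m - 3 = (m + 3)*(m^2 - 1) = (m - 1)*(m + 3)*(m + 1)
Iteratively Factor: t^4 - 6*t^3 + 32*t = (t)*(t^3 - 6*t^2 + 32) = t*(t - 4)*(t^2 - 2*t - 8) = t*(t - 4)*(t + 2)*(t - 4)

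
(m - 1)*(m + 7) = m^2 + 6*m - 7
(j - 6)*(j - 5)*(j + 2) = j^3 - 9*j^2 + 8*j + 60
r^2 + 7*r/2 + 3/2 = (r + 1/2)*(r + 3)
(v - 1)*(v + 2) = v^2 + v - 2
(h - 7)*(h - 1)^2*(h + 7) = h^4 - 2*h^3 - 48*h^2 + 98*h - 49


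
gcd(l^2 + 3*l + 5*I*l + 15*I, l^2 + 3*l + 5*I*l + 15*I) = l^2 + l*(3 + 5*I) + 15*I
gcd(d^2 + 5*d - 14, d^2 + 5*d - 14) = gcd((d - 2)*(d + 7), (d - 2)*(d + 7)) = d^2 + 5*d - 14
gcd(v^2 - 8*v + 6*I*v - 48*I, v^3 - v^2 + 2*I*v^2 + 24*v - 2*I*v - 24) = v + 6*I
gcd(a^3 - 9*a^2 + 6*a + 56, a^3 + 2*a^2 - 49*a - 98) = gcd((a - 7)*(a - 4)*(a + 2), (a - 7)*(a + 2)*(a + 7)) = a^2 - 5*a - 14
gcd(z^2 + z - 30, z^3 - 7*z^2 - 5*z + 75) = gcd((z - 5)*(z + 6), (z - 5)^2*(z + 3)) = z - 5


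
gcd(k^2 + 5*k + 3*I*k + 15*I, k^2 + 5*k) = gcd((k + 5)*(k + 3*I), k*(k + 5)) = k + 5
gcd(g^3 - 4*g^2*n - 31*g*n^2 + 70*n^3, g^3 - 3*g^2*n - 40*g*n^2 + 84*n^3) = g^2 - 9*g*n + 14*n^2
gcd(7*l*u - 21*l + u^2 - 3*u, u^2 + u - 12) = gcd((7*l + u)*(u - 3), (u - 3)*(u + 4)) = u - 3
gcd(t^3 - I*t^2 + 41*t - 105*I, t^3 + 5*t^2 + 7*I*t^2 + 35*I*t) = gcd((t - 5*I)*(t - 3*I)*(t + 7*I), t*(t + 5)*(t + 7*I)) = t + 7*I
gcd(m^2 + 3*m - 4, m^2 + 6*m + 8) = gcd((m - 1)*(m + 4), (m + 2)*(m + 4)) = m + 4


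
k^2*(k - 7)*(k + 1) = k^4 - 6*k^3 - 7*k^2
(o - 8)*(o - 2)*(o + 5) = o^3 - 5*o^2 - 34*o + 80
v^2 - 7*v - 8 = (v - 8)*(v + 1)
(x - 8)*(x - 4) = x^2 - 12*x + 32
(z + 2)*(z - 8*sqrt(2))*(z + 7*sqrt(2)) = z^3 - sqrt(2)*z^2 + 2*z^2 - 112*z - 2*sqrt(2)*z - 224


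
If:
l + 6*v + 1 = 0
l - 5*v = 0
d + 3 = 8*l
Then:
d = -73/11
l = -5/11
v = -1/11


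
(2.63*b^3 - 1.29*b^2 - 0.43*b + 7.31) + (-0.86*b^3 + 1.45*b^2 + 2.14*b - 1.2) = 1.77*b^3 + 0.16*b^2 + 1.71*b + 6.11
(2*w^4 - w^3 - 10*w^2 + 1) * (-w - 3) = -2*w^5 - 5*w^4 + 13*w^3 + 30*w^2 - w - 3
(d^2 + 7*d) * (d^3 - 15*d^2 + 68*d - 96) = d^5 - 8*d^4 - 37*d^3 + 380*d^2 - 672*d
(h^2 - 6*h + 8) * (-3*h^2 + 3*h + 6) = -3*h^4 + 21*h^3 - 36*h^2 - 12*h + 48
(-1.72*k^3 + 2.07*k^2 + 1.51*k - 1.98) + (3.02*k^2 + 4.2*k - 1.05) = -1.72*k^3 + 5.09*k^2 + 5.71*k - 3.03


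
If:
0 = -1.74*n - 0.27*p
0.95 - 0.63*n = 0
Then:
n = 1.51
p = -9.72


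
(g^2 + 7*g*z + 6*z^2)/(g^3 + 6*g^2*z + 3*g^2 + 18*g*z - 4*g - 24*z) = (g + z)/(g^2 + 3*g - 4)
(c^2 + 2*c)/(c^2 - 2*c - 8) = c/(c - 4)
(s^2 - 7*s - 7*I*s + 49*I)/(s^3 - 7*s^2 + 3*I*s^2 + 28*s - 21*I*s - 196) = (s - 7*I)/(s^2 + 3*I*s + 28)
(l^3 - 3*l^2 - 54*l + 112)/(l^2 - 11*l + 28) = (l^3 - 3*l^2 - 54*l + 112)/(l^2 - 11*l + 28)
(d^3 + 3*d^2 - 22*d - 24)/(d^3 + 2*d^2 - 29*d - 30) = (d - 4)/(d - 5)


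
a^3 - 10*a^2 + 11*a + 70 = (a - 7)*(a - 5)*(a + 2)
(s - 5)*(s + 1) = s^2 - 4*s - 5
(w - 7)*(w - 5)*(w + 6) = w^3 - 6*w^2 - 37*w + 210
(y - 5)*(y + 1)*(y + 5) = y^3 + y^2 - 25*y - 25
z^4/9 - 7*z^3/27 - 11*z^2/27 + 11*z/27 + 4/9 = (z/3 + 1/3)^2*(z - 3)*(z - 4/3)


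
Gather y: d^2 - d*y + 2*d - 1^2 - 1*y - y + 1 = d^2 + 2*d + y*(-d - 2)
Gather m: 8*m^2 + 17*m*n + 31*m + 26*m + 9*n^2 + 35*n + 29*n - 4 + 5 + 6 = 8*m^2 + m*(17*n + 57) + 9*n^2 + 64*n + 7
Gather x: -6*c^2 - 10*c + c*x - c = -6*c^2 + c*x - 11*c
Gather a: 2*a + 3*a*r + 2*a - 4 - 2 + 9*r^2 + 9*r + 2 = a*(3*r + 4) + 9*r^2 + 9*r - 4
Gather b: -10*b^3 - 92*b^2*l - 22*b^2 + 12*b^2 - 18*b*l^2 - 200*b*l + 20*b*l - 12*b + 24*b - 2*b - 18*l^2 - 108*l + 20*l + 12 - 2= -10*b^3 + b^2*(-92*l - 10) + b*(-18*l^2 - 180*l + 10) - 18*l^2 - 88*l + 10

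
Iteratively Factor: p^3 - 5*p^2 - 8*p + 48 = (p + 3)*(p^2 - 8*p + 16) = (p - 4)*(p + 3)*(p - 4)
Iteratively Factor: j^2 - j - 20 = (j - 5)*(j + 4)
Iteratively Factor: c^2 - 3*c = (c)*(c - 3)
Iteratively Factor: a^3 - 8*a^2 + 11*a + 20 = (a + 1)*(a^2 - 9*a + 20) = (a - 5)*(a + 1)*(a - 4)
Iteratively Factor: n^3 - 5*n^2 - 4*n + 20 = (n - 2)*(n^2 - 3*n - 10) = (n - 5)*(n - 2)*(n + 2)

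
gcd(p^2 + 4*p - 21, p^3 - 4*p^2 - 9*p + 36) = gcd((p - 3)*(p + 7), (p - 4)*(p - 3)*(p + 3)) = p - 3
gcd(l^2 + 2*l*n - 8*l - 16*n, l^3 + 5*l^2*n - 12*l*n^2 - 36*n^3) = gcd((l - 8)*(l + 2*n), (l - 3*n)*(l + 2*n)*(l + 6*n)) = l + 2*n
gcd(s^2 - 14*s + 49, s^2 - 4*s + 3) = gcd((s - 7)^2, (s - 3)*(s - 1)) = 1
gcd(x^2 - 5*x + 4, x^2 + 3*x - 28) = x - 4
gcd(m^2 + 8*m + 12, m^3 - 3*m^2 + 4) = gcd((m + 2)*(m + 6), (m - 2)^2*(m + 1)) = 1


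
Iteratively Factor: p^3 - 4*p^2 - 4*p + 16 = (p - 4)*(p^2 - 4) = (p - 4)*(p + 2)*(p - 2)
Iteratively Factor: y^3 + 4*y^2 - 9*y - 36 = (y + 3)*(y^2 + y - 12) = (y - 3)*(y + 3)*(y + 4)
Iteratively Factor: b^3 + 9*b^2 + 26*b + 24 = (b + 2)*(b^2 + 7*b + 12) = (b + 2)*(b + 3)*(b + 4)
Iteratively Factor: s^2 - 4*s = (s)*(s - 4)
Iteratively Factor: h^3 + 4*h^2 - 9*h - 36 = (h - 3)*(h^2 + 7*h + 12) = (h - 3)*(h + 4)*(h + 3)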